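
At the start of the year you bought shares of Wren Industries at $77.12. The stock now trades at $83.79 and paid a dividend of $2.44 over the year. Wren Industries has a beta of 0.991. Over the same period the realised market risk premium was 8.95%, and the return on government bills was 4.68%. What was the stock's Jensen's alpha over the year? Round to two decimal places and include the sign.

Realised HPR = (P1 + D1 − P0) / P0 = (83.79 + 2.44 − 77.12) / 77.12 = 9.11 / 77.12 = 11.8128%
CAPM required = R_f + β·MRP = 4.68% + 0.991 × 8.95% = 13.54945%
α = realised − required = 11.8128% − 13.54945% = -1.74%

-1.74%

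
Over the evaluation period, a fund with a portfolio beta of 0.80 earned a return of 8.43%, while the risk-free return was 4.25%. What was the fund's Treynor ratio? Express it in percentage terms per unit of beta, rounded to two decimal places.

5.23%

Treynor = (R_P − R_f) / β_P = (8.43% − 4.25%) / 0.8000 = 4.18% / 0.8000 = 5.23%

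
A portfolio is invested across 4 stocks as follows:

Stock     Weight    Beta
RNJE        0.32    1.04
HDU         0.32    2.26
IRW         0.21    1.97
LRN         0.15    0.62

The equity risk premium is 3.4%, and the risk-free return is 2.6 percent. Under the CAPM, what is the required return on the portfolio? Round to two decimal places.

β_P = Σ w_i β_i = 0.32×1.04 + 0.32×2.26 + 0.21×1.97 + 0.15×0.62 = 1.5627
E(R_P) = R_f + β_P × MRP = 2.6% + 1.5627 × 3.4% = 7.91%

7.91%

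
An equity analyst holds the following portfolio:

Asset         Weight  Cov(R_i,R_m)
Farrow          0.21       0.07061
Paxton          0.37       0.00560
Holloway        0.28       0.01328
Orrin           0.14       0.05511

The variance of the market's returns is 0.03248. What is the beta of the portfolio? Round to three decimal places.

β_Farrow = 0.07061 / 0.03248 = 2.1740
β_Paxton = 0.00560 / 0.03248 = 0.1724
β_Holloway = 0.01328 / 0.03248 = 0.4089
β_Orrin = 0.05511 / 0.03248 = 1.6967
β_P = Σ w_i β_i = 0.21×2.1740 + 0.37×0.1724 + 0.28×0.4089 + 0.14×1.6967 = 0.8724

0.872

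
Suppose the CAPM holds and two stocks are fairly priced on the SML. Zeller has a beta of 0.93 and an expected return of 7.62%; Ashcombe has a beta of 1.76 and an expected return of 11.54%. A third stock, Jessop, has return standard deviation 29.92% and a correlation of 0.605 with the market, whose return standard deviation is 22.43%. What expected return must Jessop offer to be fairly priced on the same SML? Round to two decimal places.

7.04%

MRP = (11.54% − 7.62%) / (1.76 − 0.93) = 4.7229%
R_f = 7.62% − 0.93 × 4.7229% = 3.2277%
β_Jessop = ρ·σ_i/σ_m = 0.605 × 29.92 / 22.43 = 0.8070
E(R_Jessop) = R_f + β × MRP = 3.2277% + 0.8070 × 4.7229% = 7.04%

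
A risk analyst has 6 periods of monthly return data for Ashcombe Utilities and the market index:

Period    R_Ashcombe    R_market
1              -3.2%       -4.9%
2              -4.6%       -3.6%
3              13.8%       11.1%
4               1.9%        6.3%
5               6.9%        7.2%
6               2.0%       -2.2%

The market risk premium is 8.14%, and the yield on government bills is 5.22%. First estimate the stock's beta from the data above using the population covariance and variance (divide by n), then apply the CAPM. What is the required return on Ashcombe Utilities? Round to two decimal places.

12.61%

Mean R_i = (-3.2 − 4.6 + 13.8 + 1.9 + 6.9 + 2.0) / 6 = 2.8000%
Mean R_m = (-4.9 − 3.6 + 11.1 + 6.3 + 7.2 − 2.2) / 6 = 2.3167%
Σ(R_i − R̄_i)(R_m − R̄_m) = 203.7500  ⇒  Cov = 203.7500 / 6 = 33.9583
Σ(R_m − R̄_m)² = 224.3483  ⇒  Var(R_m) = 224.3483 / 6 = 37.3914
β = Cov / Var(R_m) = 33.9583 / 37.3914 = 0.9082
E(R) = R_f + β × MRP = 5.22% + 0.9082 × 8.14% = 12.61%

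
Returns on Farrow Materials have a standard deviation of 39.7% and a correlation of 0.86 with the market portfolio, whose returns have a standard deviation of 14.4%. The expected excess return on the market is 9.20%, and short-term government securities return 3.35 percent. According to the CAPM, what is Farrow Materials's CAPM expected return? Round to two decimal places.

25.16%

β = ρ × σ_i / σ_m = 0.86 × 39.7% / 14.4% = 2.3710
E(R) = 3.35% + 2.3710 × 9.20% = 25.16%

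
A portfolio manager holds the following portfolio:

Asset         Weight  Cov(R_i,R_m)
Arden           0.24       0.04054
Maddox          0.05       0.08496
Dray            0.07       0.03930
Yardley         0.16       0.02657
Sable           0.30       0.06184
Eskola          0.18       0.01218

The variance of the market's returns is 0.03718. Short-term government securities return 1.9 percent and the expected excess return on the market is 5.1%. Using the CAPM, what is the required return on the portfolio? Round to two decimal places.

β_Arden = 0.04054 / 0.03718 = 1.0904
β_Maddox = 0.08496 / 0.03718 = 2.2851
β_Dray = 0.03930 / 0.03718 = 1.0570
β_Yardley = 0.02657 / 0.03718 = 0.7146
β_Sable = 0.06184 / 0.03718 = 1.6633
β_Eskola = 0.01218 / 0.03718 = 0.3276
β_P = Σ w_i β_i = 0.24×1.0904 + 0.05×2.2851 + 0.07×1.0570 + 0.16×0.7146 + 0.30×1.6633 + 0.18×0.3276 = 1.1222
E(R_P) = R_f + β_P × MRP = 1.9% + 1.1222 × 5.1% = 7.62%

7.62%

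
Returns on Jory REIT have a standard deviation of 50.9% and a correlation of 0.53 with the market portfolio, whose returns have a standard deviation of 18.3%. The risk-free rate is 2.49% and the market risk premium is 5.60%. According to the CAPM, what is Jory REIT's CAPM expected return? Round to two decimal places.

β = ρ × σ_i / σ_m = 0.53 × 50.9% / 18.3% = 1.4742
E(R) = 2.49% + 1.4742 × 5.60% = 10.75%

10.75%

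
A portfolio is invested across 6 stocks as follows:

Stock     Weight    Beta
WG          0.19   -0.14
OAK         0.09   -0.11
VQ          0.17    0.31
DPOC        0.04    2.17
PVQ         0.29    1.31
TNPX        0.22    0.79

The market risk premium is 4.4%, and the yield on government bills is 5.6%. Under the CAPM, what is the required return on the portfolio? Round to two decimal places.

8.49%

β_P = Σ w_i β_i = 0.19×-0.14 + 0.09×-0.11 + 0.17×0.31 + 0.04×2.17 + 0.29×1.31 + 0.22×0.79 = 0.6567
E(R_P) = R_f + β_P × MRP = 5.6% + 0.6567 × 4.4% = 8.49%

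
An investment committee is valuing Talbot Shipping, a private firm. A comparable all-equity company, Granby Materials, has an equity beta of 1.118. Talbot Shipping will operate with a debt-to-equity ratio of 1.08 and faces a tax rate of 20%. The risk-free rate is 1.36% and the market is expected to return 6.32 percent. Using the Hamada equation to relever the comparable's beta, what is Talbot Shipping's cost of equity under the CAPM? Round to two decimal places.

11.70%

β_L = β_U × [1 + (1 − t)(D/E)] = 1.118 × [1 + (1 − 0.20) × 1.08]
    = 1.118 × [1 + 0.80 × 1.08] = 1.118 × 1.8640 = 2.0840
MRP = 6.32% − 1.36% = 4.96%
E(R) = R_f + β_L × MRP = 1.36% + 2.0840 × 4.96% = 11.70%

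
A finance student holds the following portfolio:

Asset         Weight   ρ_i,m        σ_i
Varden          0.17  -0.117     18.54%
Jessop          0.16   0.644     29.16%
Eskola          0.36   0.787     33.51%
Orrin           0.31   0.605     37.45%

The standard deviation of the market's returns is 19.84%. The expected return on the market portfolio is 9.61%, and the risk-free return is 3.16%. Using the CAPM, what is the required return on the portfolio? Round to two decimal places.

9.39%

β_Varden = -0.117 × 18.54% / 19.84% = -0.1093
β_Jessop = 0.644 × 29.16% / 19.84% = 0.9465
β_Eskola = 0.787 × 33.51% / 19.84% = 1.3293
β_Orrin = 0.605 × 37.45% / 19.84% = 1.1420
β_P = Σ w_i β_i = 0.17×-0.1093 + 0.16×0.9465 + 0.36×1.3293 + 0.31×1.1420 = 0.9654
MRP = 9.61% − 3.16% = 6.45%
E(R_P) = R_f + β_P × MRP = 3.16% + 0.9654 × 6.45% = 9.39%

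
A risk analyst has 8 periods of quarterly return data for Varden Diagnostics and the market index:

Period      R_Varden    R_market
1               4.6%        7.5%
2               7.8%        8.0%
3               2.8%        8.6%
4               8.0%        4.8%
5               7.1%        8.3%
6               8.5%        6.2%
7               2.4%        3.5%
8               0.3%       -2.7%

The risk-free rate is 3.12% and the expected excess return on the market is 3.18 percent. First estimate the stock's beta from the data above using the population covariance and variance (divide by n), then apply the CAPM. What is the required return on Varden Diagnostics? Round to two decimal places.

4.69%

Mean R_i = (4.6 + 7.8 + 2.8 + 8.0 + 7.1 + 8.5 + 2.4 + 0.3) / 8 = 5.1875%
Mean R_m = (7.5 + 8.0 + 8.6 + 4.8 + 8.3 + 6.2 + 3.5 − 2.7) / 8 = 5.5250%
Σ(R_i − R̄_i)(R_m − R̄_m) = 49.3125  ⇒  Cov = 49.3125 / 8 = 6.1641
Σ(R_m − R̄_m)² = 99.9150  ⇒  Var(R_m) = 99.9150 / 8 = 12.4894
β = Cov / Var(R_m) = 6.1641 / 12.4894 = 0.4935
E(R) = R_f + β × MRP = 3.12% + 0.4935 × 3.18% = 4.69%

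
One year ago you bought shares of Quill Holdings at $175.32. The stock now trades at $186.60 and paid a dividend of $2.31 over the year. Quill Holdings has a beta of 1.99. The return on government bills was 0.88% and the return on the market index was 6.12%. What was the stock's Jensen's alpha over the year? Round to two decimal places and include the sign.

-3.56%

Realised HPR = (P1 + D1 − P0) / P0 = (186.60 + 2.31 − 175.32) / 175.32 = 13.59 / 175.32 = 7.7515%
MRP = 6.12% − 0.88% = 5.24%
CAPM required = R_f + β·MRP = 0.88% + 1.99 × 5.24% = 11.3076%
α = realised − required = 7.7515% − 11.3076% = -3.56%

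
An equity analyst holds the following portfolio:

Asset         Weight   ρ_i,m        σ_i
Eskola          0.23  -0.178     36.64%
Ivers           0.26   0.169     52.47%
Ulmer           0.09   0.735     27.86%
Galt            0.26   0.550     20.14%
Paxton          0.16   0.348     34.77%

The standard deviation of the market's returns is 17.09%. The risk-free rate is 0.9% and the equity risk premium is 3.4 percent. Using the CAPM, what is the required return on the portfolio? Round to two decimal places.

2.39%

β_Eskola = -0.178 × 36.64% / 17.09% = -0.3816
β_Ivers = 0.169 × 52.47% / 17.09% = 0.5189
β_Ulmer = 0.735 × 27.86% / 17.09% = 1.1982
β_Galt = 0.550 × 20.14% / 17.09% = 0.6482
β_Paxton = 0.348 × 34.77% / 17.09% = 0.7080
β_P = Σ w_i β_i = 0.23×-0.3816 + 0.26×0.5189 + 0.09×1.1982 + 0.26×0.6482 + 0.16×0.7080 = 0.4368
E(R_P) = R_f + β_P × MRP = 0.9% + 0.4368 × 3.4% = 2.39%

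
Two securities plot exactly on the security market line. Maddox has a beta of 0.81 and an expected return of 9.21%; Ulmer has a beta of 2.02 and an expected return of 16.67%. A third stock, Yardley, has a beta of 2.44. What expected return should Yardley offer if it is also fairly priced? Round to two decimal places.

19.26%

MRP (SML slope) = (16.67% − 9.21%) / (2.02 − 0.81) = 7.46% / 1.21 = 6.1653%
R_f (intercept) = 9.21% − 0.81 × 6.1653% = 4.2161%
E(R_Yardley) = R_f + β × MRP = 4.2161% + 2.44 × 6.1653% = 19.26%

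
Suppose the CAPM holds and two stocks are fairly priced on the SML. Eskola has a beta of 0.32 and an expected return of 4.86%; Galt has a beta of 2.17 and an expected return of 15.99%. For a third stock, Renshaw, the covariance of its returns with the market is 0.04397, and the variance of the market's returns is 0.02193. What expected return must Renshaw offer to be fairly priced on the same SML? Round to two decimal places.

MRP = (15.99% − 4.86%) / (2.17 − 0.32) = 6.0162%
R_f = 4.86% − 0.32 × 6.0162% = 2.9348%
β_Renshaw = Cov / Var(R_m) = 0.04397 / 0.02193 = 2.0050
E(R_Renshaw) = R_f + β × MRP = 2.9348% + 2.0050 × 6.0162% = 15.00%

15.00%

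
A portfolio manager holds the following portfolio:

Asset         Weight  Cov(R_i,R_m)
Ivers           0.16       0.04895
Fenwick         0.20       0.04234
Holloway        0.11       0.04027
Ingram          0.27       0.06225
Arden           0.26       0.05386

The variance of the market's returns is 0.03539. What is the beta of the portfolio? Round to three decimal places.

1.456

β_Ivers = 0.04895 / 0.03539 = 1.3832
β_Fenwick = 0.04234 / 0.03539 = 1.1964
β_Holloway = 0.04027 / 0.03539 = 1.1379
β_Ingram = 0.06225 / 0.03539 = 1.7590
β_Arden = 0.05386 / 0.03539 = 1.5219
β_P = Σ w_i β_i = 0.16×1.3832 + 0.20×1.1964 + 0.11×1.1379 + 0.27×1.7590 + 0.26×1.5219 = 1.4564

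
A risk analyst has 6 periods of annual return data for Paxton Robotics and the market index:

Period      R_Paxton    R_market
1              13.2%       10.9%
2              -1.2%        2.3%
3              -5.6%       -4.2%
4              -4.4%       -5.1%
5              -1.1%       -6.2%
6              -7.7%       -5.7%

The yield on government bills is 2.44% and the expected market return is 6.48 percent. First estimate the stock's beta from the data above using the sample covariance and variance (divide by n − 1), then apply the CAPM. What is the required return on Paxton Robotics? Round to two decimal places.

6.49%

Mean R_i = (13.2 − 1.2 − 5.6 − 4.4 − 1.1 − 7.7) / 6 = -1.1333%
Mean R_m = (10.9 + 2.3 − 4.2 − 5.1 − 6.2 − 5.7) / 6 = -1.3333%
Σ(R_i − R̄_i)(R_m − R̄_m) = 228.7233  ⇒  Cov = 228.7233 / 5 = 45.7447
Σ(R_m − R̄_m)² = 228.0133  ⇒  Var(R_m) = 228.0133 / 5 = 45.6027
β = Cov / Var(R_m) = 45.7447 / 45.6027 = 1.0031
MRP = 6.48% − 2.44% = 4.04%
E(R) = R_f + β × MRP = 2.44% + 1.0031 × 4.04% = 6.49%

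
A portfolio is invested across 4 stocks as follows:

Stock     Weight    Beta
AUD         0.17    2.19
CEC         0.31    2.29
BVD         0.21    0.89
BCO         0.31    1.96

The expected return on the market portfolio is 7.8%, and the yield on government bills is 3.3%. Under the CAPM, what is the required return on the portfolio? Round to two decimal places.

β_P = Σ w_i β_i = 0.17×2.19 + 0.31×2.29 + 0.21×0.89 + 0.31×1.96 = 1.8767
MRP = 7.8% − 3.3% = 4.50%
E(R_P) = R_f + β_P × MRP = 3.3% + 1.8767 × 4.5% = 11.75%

11.75%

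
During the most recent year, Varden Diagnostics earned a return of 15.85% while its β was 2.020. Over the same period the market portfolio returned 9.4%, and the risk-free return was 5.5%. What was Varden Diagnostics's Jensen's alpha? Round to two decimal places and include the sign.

Market excess return = 9.4% − 5.5% = 3.90%
CAPM benchmark = R_f + β(R_m − R_f) = 5.5% + 2.020 × 3.9% = 13.3780%
α = actual − benchmark = 15.85% − 13.3780% = +2.47%

+2.47%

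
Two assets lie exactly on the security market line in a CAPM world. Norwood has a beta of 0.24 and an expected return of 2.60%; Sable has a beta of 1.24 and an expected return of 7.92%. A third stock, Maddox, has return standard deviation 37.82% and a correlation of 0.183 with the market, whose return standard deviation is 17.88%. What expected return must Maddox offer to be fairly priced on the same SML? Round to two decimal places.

MRP = (7.92% − 2.60%) / (1.24 − 0.24) = 5.3200%
R_f = 2.60% − 0.24 × 5.3200% = 1.3232%
β_Maddox = ρ·σ_i/σ_m = 0.183 × 37.82 / 17.88 = 0.3871
E(R_Maddox) = R_f + β × MRP = 1.3232% + 0.3871 × 5.3200% = 3.38%

3.38%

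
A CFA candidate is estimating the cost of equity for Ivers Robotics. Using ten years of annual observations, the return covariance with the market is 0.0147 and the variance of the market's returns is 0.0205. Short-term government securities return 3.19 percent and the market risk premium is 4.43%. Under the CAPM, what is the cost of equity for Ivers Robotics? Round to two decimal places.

β = Cov(R_i, R_m) / Var(R_m) = 0.0147 / 0.0205 = 0.7171
E(R) = R_f + β × MRP = 3.19% + 0.7171 × 4.43% = 6.37%

6.37%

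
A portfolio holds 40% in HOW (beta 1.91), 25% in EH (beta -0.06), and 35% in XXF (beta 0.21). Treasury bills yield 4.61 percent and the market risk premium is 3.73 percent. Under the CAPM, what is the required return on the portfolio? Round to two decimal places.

7.68%

β_P = Σ w_i β_i = 0.40×1.91 + 0.25×-0.06 + 0.35×0.21 = 0.8225
E(R_P) = R_f + β_P × MRP = 4.61% + 0.8225 × 3.73% = 7.68%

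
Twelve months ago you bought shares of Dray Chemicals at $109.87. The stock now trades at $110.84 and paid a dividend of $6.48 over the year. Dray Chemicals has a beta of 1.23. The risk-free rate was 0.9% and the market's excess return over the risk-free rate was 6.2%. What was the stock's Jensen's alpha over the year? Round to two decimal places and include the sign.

Realised HPR = (P1 + D1 − P0) / P0 = (110.84 + 6.48 − 109.87) / 109.87 = 7.45 / 109.87 = 6.7807%
CAPM required = R_f + β·MRP = 0.9% + 1.23 × 6.2% = 8.5260%
α = realised − required = 6.7807% − 8.5260% = -1.75%

-1.75%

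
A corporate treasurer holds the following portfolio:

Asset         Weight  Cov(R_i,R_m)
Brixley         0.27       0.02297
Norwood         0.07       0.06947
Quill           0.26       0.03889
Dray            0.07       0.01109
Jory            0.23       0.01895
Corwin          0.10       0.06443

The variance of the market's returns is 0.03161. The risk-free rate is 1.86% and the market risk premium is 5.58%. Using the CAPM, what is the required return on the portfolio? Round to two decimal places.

β_Brixley = 0.02297 / 0.03161 = 0.7267
β_Norwood = 0.06947 / 0.03161 = 2.1977
β_Quill = 0.03889 / 0.03161 = 1.2303
β_Dray = 0.01109 / 0.03161 = 0.3508
β_Jory = 0.01895 / 0.03161 = 0.5995
β_Corwin = 0.06443 / 0.03161 = 2.0383
β_P = Σ w_i β_i = 0.27×0.7267 + 0.07×2.1977 + 0.26×1.2303 + 0.07×0.3508 + 0.23×0.5995 + 0.10×2.0383 = 1.0362
E(R_P) = R_f + β_P × MRP = 1.86% + 1.0362 × 5.58% = 7.64%

7.64%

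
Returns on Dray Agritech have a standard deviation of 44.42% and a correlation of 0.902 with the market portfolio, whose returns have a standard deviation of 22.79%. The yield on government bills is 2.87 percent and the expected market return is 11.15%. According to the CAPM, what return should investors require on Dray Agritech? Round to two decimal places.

17.43%

β = ρ × σ_i / σ_m = 0.902 × 44.42% / 22.79% = 1.7581
MRP = 11.15% − 2.87% = 8.28%
E(R) = 2.87% + 1.7581 × 8.28% = 17.43%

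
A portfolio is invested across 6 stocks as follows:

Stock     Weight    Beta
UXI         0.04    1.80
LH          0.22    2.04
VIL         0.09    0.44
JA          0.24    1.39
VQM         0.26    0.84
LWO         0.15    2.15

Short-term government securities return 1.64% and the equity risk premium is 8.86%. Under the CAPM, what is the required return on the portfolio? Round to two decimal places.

β_P = Σ w_i β_i = 0.04×1.80 + 0.22×2.04 + 0.09×0.44 + 0.24×1.39 + 0.26×0.84 + 0.15×2.15 = 1.4349
E(R_P) = R_f + β_P × MRP = 1.64% + 1.4349 × 8.86% = 14.35%

14.35%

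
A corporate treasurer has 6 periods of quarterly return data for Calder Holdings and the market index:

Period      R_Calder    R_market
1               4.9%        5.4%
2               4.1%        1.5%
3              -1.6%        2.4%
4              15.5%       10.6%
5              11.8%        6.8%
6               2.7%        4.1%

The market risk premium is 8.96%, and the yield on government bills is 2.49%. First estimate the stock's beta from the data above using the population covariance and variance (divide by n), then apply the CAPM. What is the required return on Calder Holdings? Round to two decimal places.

17.69%

Mean R_i = (4.9 + 4.1 − 1.6 + 15.5 + 11.8 + 2.7) / 6 = 6.2333%
Mean R_m = (5.4 + 1.5 + 2.4 + 10.6 + 6.8 + 4.1) / 6 = 5.1333%
Σ(R_i − R̄_i)(R_m − R̄_m) = 92.3933  ⇒  Cov = 92.3933 / 6 = 15.3989
Σ(R_m − R̄_m)² = 54.4733  ⇒  Var(R_m) = 54.4733 / 6 = 9.0789
β = Cov / Var(R_m) = 15.3989 / 9.0789 = 1.6961
E(R) = R_f + β × MRP = 2.49% + 1.6961 × 8.96% = 17.69%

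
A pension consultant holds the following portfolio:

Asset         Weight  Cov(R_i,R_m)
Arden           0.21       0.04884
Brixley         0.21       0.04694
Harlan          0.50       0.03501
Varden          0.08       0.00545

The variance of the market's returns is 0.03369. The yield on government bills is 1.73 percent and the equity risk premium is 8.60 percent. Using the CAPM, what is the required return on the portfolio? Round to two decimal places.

β_Arden = 0.04884 / 0.03369 = 1.4497
β_Brixley = 0.04694 / 0.03369 = 1.3933
β_Harlan = 0.03501 / 0.03369 = 1.0392
β_Varden = 0.00545 / 0.03369 = 0.1618
β_P = Σ w_i β_i = 0.21×1.4497 + 0.21×1.3933 + 0.50×1.0392 + 0.08×0.1618 = 1.1296
E(R_P) = R_f + β_P × MRP = 1.73% + 1.1296 × 8.60% = 11.44%

11.44%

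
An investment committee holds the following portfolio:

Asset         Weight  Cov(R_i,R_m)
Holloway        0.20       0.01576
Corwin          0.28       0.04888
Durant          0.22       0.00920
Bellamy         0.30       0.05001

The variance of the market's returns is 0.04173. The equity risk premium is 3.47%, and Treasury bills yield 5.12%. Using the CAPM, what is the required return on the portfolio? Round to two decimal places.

β_Holloway = 0.01576 / 0.04173 = 0.3777
β_Corwin = 0.04888 / 0.04173 = 1.1713
β_Durant = 0.00920 / 0.04173 = 0.2205
β_Bellamy = 0.05001 / 0.04173 = 1.1984
β_P = Σ w_i β_i = 0.20×0.3777 + 0.28×1.1713 + 0.22×0.2205 + 0.30×1.1984 = 0.8115
E(R_P) = R_f + β_P × MRP = 5.12% + 0.8115 × 3.47% = 7.94%

7.94%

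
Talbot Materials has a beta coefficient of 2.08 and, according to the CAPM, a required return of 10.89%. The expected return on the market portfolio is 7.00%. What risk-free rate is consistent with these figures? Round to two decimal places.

E(R) = R_f + β(E(R_m) − R_f) = R_f(1 − β) + β·E(R_m)
10.89% = R_f × (1 − 2.08) + 2.08 × 7.00%
10.89% = R_f × -1.08 + 14.5600%
R_f = (10.89% − 14.5600%) / -1.08 = 3.40%

3.40%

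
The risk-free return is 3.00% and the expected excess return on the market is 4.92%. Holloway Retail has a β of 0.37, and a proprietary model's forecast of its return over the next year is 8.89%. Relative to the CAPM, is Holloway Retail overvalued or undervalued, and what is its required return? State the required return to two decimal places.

Undervalued; required return 4.82%

Required return = R_f + β·MRP = 3.00% + 0.37 × 4.92% = 4.82%
Forecast 8.89% > required 4.82% → the stock plots above the SML → undervalued.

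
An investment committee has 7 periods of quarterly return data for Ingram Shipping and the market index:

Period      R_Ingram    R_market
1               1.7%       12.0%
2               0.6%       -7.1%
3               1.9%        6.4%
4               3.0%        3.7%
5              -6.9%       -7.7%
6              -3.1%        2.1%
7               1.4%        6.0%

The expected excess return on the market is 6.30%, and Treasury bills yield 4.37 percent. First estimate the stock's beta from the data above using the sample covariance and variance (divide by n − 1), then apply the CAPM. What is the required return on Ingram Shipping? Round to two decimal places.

Mean R_i = (1.7 + 0.6 + 1.9 + 3.0 − 6.9 − 3.1 + 1.4) / 7 = -0.2000%
Mean R_m = (12.0 − 7.1 + 6.4 + 3.7 − 7.7 + 2.1 + 6.0) / 7 = 2.2000%
Σ(R_i − R̄_i)(R_m − R̄_m) = 97.5000  ⇒  Cov = 97.5000 / 6 = 16.2500
Σ(R_m − R̄_m)² = 314.8800  ⇒  Var(R_m) = 314.8800 / 6 = 52.4800
β = Cov / Var(R_m) = 16.2500 / 52.4800 = 0.3096
E(R) = R_f + β × MRP = 4.37% + 0.3096 × 6.30% = 6.32%

6.32%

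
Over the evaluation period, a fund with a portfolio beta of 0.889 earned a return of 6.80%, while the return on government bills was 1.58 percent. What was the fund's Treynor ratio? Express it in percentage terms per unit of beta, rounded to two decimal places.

Treynor = (R_P − R_f) / β_P = (6.80% − 1.58%) / 0.8890 = 5.22% / 0.8890 = 5.87%

5.87%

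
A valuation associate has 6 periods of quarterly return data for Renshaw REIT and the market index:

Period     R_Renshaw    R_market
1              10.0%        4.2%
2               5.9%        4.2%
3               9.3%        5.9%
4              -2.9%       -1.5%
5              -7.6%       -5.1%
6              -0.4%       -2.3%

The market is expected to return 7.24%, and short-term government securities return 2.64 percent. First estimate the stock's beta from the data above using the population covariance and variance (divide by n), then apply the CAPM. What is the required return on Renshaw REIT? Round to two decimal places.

9.76%

Mean R_i = (10.0 + 5.9 + 9.3 − 2.9 − 7.6 − 0.4) / 6 = 2.3833%
Mean R_m = (4.2 + 4.2 + 5.9 − 1.5 − 5.1 − 2.3) / 6 = 0.9000%
Σ(R_i − R̄_i)(R_m − R̄_m) = 152.8100  ⇒  Cov = 152.8100 / 6 = 25.4683
Σ(R_m − R̄_m)² = 98.7800  ⇒  Var(R_m) = 98.7800 / 6 = 16.4633
β = Cov / Var(R_m) = 25.4683 / 16.4633 = 1.5470
MRP = 7.24% − 2.64% = 4.60%
E(R) = R_f + β × MRP = 2.64% + 1.5470 × 4.60% = 9.76%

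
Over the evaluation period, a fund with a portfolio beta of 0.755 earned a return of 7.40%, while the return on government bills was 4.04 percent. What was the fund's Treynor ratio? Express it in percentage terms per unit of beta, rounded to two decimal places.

Treynor = (R_P − R_f) / β_P = (7.40% − 4.04%) / 0.7550 = 3.36% / 0.7550 = 4.45%

4.45%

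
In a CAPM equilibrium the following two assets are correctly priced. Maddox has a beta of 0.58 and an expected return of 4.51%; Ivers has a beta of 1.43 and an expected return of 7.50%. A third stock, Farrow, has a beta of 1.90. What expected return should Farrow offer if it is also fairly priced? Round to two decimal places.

MRP (SML slope) = (7.50% − 4.51%) / (1.43 − 0.58) = 2.99% / 0.85 = 3.5176%
R_f (intercept) = 4.51% − 0.58 × 3.5176% = 2.4698%
E(R_Farrow) = R_f + β × MRP = 2.4698% + 1.90 × 3.5176% = 9.15%

9.15%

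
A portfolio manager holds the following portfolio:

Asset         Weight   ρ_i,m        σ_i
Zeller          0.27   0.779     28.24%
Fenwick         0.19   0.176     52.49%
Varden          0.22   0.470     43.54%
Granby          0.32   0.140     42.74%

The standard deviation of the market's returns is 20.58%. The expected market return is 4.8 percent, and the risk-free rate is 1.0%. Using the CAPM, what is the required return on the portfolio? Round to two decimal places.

β_Zeller = 0.779 × 28.24% / 20.58% = 1.0689
β_Fenwick = 0.176 × 52.49% / 20.58% = 0.4489
β_Varden = 0.470 × 43.54% / 20.58% = 0.9944
β_Granby = 0.140 × 42.74% / 20.58% = 0.2907
β_P = Σ w_i β_i = 0.27×1.0689 + 0.19×0.4489 + 0.22×0.9944 + 0.32×0.2907 = 0.6857
MRP = 4.8% − 1.0% = 3.80%
E(R_P) = R_f + β_P × MRP = 1.0% + 0.6857 × 3.8% = 3.61%

3.61%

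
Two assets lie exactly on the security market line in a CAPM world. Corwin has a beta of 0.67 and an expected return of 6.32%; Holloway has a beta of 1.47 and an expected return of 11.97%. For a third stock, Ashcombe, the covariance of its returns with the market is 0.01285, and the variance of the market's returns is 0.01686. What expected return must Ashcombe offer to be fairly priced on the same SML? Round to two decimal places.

6.97%

MRP = (11.97% − 6.32%) / (1.47 − 0.67) = 7.0625%
R_f = 6.32% − 0.67 × 7.0625% = 1.5881%
β_Ashcombe = Cov / Var(R_m) = 0.01285 / 0.01686 = 0.7622
E(R_Ashcombe) = R_f + β × MRP = 1.5881% + 0.7622 × 7.0625% = 6.97%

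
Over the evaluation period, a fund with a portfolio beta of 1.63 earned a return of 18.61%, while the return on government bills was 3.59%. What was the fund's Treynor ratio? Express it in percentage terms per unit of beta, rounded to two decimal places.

Treynor = (R_P − R_f) / β_P = (18.61% − 3.59%) / 1.6300 = 15.02% / 1.6300 = 9.21%

9.21%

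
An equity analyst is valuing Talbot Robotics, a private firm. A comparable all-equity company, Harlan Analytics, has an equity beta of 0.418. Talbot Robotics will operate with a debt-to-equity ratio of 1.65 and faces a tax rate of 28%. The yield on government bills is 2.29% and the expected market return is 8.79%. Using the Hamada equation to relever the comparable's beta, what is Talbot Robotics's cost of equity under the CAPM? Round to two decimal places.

β_L = β_U × [1 + (1 − t)(D/E)] = 0.418 × [1 + (1 − 0.28) × 1.65]
    = 0.418 × [1 + 0.72 × 1.65] = 0.418 × 2.1880 = 0.9146
MRP = 8.79% − 2.29% = 6.50%
E(R) = R_f + β_L × MRP = 2.29% + 0.9146 × 6.50% = 8.23%

8.23%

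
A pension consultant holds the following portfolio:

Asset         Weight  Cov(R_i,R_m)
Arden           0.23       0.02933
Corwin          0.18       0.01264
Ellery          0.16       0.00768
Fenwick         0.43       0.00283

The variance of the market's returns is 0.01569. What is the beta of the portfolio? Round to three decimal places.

0.731

β_Arden = 0.02933 / 0.01569 = 1.8693
β_Corwin = 0.01264 / 0.01569 = 0.8056
β_Ellery = 0.00768 / 0.01569 = 0.4895
β_Fenwick = 0.00283 / 0.01569 = 0.1804
β_P = Σ w_i β_i = 0.23×1.8693 + 0.18×0.8056 + 0.16×0.4895 + 0.43×0.1804 = 0.7308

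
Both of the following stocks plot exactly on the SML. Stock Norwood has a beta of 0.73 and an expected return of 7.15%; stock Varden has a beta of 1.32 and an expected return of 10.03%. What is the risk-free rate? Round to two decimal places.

3.59%

Both satisfy E(R) = R_f + β·MRP, so the slope of the SML is
MRP = (10.03% − 7.15%) / (1.32 − 0.73) = 2.88% / 0.59 = 4.8814%
R_f = E(R_Norwood) − β_Norwood·MRP = 7.15% − 0.73 × 4.8814% = 3.5866%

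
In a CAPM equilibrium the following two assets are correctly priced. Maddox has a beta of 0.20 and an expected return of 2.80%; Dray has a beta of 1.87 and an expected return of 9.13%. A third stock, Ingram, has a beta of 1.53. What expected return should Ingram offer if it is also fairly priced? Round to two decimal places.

MRP (SML slope) = (9.13% − 2.80%) / (1.87 − 0.20) = 6.33% / 1.67 = 3.7904%
R_f (intercept) = 2.80% − 0.20 × 3.7904% = 2.0419%
E(R_Ingram) = R_f + β × MRP = 2.0419% + 1.53 × 3.7904% = 7.84%

7.84%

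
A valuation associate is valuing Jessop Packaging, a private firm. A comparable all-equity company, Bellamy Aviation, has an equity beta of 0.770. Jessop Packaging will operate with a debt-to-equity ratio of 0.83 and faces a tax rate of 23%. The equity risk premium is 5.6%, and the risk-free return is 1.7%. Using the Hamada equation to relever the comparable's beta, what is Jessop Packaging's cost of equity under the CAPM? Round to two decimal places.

8.77%

β_L = β_U × [1 + (1 − t)(D/E)] = 0.770 × [1 + (1 − 0.23) × 0.83]
    = 0.770 × [1 + 0.77 × 0.83] = 0.770 × 1.6391 = 1.2621
E(R) = R_f + β_L × MRP = 1.7% + 1.2621 × 5.6% = 8.77%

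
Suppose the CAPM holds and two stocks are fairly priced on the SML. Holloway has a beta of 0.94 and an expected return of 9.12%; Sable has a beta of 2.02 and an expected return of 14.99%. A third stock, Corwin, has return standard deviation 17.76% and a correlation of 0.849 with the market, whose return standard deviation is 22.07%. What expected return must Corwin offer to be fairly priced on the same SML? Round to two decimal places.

7.72%

MRP = (14.99% − 9.12%) / (2.02 − 0.94) = 5.4352%
R_f = 9.12% − 0.94 × 5.4352% = 4.0109%
β_Corwin = ρ·σ_i/σ_m = 0.849 × 17.76 / 22.07 = 0.6832
E(R_Corwin) = R_f + β × MRP = 4.0109% + 0.6832 × 5.4352% = 7.72%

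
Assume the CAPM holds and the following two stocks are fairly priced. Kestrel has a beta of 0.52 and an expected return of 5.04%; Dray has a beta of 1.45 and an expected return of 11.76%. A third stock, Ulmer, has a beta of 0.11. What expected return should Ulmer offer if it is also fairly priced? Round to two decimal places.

MRP (SML slope) = (11.76% − 5.04%) / (1.45 − 0.52) = 6.72% / 0.93 = 7.2258%
R_f (intercept) = 5.04% − 0.52 × 7.2258% = 1.2826%
E(R_Ulmer) = R_f + β × MRP = 1.2826% + 0.11 × 7.2258% = 2.08%

2.08%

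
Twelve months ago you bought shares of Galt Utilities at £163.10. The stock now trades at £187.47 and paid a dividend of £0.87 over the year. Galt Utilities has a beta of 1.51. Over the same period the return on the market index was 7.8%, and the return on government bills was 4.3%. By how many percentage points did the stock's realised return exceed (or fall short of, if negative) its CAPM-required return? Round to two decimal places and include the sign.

Realised HPR = (P1 + D1 − P0) / P0 = (187.47 + 0.87 − 163.10) / 163.10 = 25.24 / 163.10 = 15.4752%
MRP = 7.8% − 4.3% = 3.50%
CAPM required = R_f + β·MRP = 4.3% + 1.51 × 3.5% = 9.5850%
α = realised − required = 15.4752% − 9.5850% = +5.89%

+5.89%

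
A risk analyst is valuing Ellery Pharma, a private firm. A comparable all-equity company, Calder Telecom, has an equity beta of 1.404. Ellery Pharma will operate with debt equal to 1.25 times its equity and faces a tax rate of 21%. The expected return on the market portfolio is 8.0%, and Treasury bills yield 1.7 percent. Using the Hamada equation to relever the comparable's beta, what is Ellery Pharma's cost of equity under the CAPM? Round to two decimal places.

19.28%

β_L = β_U × [1 + (1 − t)(D/E)] = 1.404 × [1 + (1 − 0.21) × 1.25]
    = 1.404 × [1 + 0.79 × 1.25] = 1.404 × 1.9875 = 2.7905
MRP = 8.0% − 1.7% = 6.30%
E(R) = R_f + β_L × MRP = 1.7% + 2.7905 × 6.3% = 19.28%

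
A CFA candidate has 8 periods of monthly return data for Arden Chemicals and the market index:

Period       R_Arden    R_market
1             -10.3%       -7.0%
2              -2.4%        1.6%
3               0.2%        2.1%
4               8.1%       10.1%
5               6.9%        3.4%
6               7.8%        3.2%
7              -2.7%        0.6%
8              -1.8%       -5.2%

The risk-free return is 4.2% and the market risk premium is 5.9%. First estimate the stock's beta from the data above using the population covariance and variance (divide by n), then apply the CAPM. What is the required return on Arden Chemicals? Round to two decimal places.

Mean R_i = (-10.3 − 2.4 + 0.2 + 8.1 + 6.9 + 7.8 − 2.7 − 1.8) / 8 = 0.7250%
Mean R_m = (-7.0 + 1.6 + 2.1 + 10.1 + 3.4 + 3.2 + 0.6 − 5.2) / 8 = 1.1000%
Σ(R_i − R̄_i)(R_m − R̄_m) = 200.2700  ⇒  Cov = 200.2700 / 8 = 25.0338
Σ(R_m − R̄_m)² = 197.5000  ⇒  Var(R_m) = 197.5000 / 8 = 24.6875
β = Cov / Var(R_m) = 25.0338 / 24.6875 = 1.0140
E(R) = R_f + β × MRP = 4.2% + 1.0140 × 5.9% = 10.18%

10.18%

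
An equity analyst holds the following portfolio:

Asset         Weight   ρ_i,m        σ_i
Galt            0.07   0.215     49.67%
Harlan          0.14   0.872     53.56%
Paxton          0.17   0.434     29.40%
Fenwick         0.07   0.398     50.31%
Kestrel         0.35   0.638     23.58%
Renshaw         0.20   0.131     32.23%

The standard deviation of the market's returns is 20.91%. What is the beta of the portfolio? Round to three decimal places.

β_Galt = 0.215 × 49.67% / 20.91% = 0.5107
β_Harlan = 0.872 × 53.56% / 20.91% = 2.2336
β_Paxton = 0.434 × 29.40% / 20.91% = 0.6102
β_Fenwick = 0.398 × 50.31% / 20.91% = 0.9576
β_Kestrel = 0.638 × 23.58% / 20.91% = 0.7195
β_Renshaw = 0.131 × 32.23% / 20.91% = 0.2019
β_P = Σ w_i β_i = 0.07×0.5107 + 0.14×2.2336 + 0.17×0.6102 + 0.07×0.9576 + 0.35×0.7195 + 0.20×0.2019 = 0.8114

0.811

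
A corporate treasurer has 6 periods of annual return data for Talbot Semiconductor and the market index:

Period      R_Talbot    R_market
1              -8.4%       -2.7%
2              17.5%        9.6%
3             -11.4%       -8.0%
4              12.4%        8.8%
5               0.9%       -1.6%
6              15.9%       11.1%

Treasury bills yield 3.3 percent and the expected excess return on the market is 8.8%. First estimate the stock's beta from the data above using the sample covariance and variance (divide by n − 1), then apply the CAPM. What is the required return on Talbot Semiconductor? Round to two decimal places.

16.86%

Mean R_i = (-8.4 + 17.5 − 11.4 + 12.4 + 0.9 + 15.9) / 6 = 4.4833%
Mean R_m = (-2.7 + 9.6 − 8.0 + 8.8 − 1.6 + 11.1) / 6 = 2.8667%
Σ(R_i − R̄_i)(R_m − R̄_m) = 488.9367  ⇒  Cov = 488.9367 / 5 = 97.7873
Σ(R_m − R̄_m)² = 317.3533  ⇒  Var(R_m) = 317.3533 / 5 = 63.4707
β = Cov / Var(R_m) = 97.7873 / 63.4707 = 1.5407
E(R) = R_f + β × MRP = 3.3% + 1.5407 × 8.8% = 16.86%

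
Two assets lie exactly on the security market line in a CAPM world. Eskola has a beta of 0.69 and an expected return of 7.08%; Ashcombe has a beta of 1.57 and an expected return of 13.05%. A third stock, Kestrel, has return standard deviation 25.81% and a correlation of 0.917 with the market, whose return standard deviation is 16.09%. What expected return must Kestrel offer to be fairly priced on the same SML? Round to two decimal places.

MRP = (13.05% − 7.08%) / (1.57 − 0.69) = 6.7841%
R_f = 7.08% − 0.69 × 6.7841% = 2.3990%
β_Kestrel = ρ·σ_i/σ_m = 0.917 × 25.81 / 16.09 = 1.4710
E(R_Kestrel) = R_f + β × MRP = 2.3990% + 1.4710 × 6.7841% = 12.38%

12.38%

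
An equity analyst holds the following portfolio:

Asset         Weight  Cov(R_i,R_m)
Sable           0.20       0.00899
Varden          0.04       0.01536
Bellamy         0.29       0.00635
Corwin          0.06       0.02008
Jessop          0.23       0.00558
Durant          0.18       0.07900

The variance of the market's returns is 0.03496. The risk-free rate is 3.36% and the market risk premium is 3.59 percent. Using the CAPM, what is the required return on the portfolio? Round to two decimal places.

5.51%

β_Sable = 0.00899 / 0.03496 = 0.2572
β_Varden = 0.01536 / 0.03496 = 0.4394
β_Bellamy = 0.00635 / 0.03496 = 0.1816
β_Corwin = 0.02008 / 0.03496 = 0.5744
β_Jessop = 0.00558 / 0.03496 = 0.1596
β_Durant = 0.07900 / 0.03496 = 2.2597
β_P = Σ w_i β_i = 0.20×0.2572 + 0.04×0.4394 + 0.29×0.1816 + 0.06×0.5744 + 0.23×0.1596 + 0.18×2.2597 = 0.5996
E(R_P) = R_f + β_P × MRP = 3.36% + 0.5996 × 3.59% = 5.51%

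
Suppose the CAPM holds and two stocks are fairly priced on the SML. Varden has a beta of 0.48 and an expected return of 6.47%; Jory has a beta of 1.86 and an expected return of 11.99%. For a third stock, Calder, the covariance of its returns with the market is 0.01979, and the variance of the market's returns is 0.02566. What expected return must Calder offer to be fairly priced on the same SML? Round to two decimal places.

MRP = (11.99% − 6.47%) / (1.86 − 0.48) = 4.0000%
R_f = 6.47% − 0.48 × 4.0000% = 4.5500%
β_Calder = Cov / Var(R_m) = 0.01979 / 0.02566 = 0.7712
E(R_Calder) = R_f + β × MRP = 4.5500% + 0.7712 × 4.0000% = 7.63%

7.63%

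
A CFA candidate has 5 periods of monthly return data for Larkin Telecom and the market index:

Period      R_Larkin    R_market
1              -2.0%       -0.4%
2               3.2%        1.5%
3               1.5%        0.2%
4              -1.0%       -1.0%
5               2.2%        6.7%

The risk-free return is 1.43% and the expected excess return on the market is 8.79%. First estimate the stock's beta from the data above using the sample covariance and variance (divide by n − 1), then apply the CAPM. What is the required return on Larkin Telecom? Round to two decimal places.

Mean R_i = (-2.0 + 3.2 + 1.5 − 1.0 + 2.2) / 5 = 0.7800%
Mean R_m = (-0.4 + 1.5 + 0.2 − 1.0 + 6.7) / 5 = 1.4000%
Σ(R_i − R̄_i)(R_m − R̄_m) = 16.1800  ⇒  Cov = 16.1800 / 4 = 4.0450
Σ(R_m − R̄_m)² = 38.5400  ⇒  Var(R_m) = 38.5400 / 4 = 9.6350
β = Cov / Var(R_m) = 4.0450 / 9.6350 = 0.4198
E(R) = R_f + β × MRP = 1.43% + 0.4198 × 8.79% = 5.12%

5.12%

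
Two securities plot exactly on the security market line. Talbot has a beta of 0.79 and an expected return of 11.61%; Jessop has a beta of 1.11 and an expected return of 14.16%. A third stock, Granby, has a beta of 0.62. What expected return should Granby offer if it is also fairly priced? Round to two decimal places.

10.26%

MRP (SML slope) = (14.16% − 11.61%) / (1.11 − 0.79) = 2.55% / 0.32 = 7.9688%
R_f (intercept) = 11.61% − 0.79 × 7.9688% = 5.3146%
E(R_Granby) = R_f + β × MRP = 5.3146% + 0.62 × 7.9688% = 10.26%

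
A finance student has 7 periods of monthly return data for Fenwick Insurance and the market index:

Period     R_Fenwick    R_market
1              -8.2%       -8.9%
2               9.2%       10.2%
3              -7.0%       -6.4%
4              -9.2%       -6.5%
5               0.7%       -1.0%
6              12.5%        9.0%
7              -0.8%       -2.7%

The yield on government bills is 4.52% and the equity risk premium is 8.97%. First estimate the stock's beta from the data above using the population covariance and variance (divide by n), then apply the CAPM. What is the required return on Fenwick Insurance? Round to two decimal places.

14.33%

Mean R_i = (-8.2 + 9.2 − 7.0 − 9.2 + 0.7 + 12.5 − 0.8) / 7 = -0.4000%
Mean R_m = (-8.9 + 10.2 − 6.4 − 6.5 − 1.0 + 9.0 − 2.7) / 7 = -0.9000%
Σ(R_i − R̄_i)(R_m − R̄_m) = 382.8600  ⇒  Cov = 382.8600 / 7 = 54.6943
Σ(R_m − R̄_m)² = 350.0800  ⇒  Var(R_m) = 350.0800 / 7 = 50.0114
β = Cov / Var(R_m) = 54.6943 / 50.0114 = 1.0936
E(R) = R_f + β × MRP = 4.52% + 1.0936 × 8.97% = 14.33%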